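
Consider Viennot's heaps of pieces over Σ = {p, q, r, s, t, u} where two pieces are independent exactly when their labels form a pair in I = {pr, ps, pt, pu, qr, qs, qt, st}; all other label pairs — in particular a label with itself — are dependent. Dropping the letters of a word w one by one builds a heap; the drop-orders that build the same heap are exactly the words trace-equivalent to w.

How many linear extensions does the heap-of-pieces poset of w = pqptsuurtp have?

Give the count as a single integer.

#0=p has no predecessor
#1=q depends on [0:p]
#2=p depends on [1:q]
#3=t has no predecessor
#4=s has no predecessor
#5=u depends on [1:q, 3:t, 4:s]
#6=u depends on [5:u]
#7=r depends on [6:u]
#8=t depends on [7:r]
#9=p depends on [2:p]
sources: [0:p, 3:t, 4:s]
N(rest) = Σ N(rest − s) over sources s of rest; N(one piece) = 1:
  size 1 → [8]=1  [9]=1
  size 2 → [2,9]=1  [7,8]=1  [8,9]=2
  size 3 → [2,8,9]=3  [6,7,8]=1  [7,8,9]=3
  size 4 → [2,7,8,9]=6  [5,6,7,8]=1  [6,7,8,9]=4
  size 5 → [2,6,7,8,9]=10  [3,5,6,7,8]=1  [4,5,6,7,8]=1  [5,6,7,8,9]=5
  size 6 → [2,5,6,7,8,9]=15  [3,4,5,6,7,8]=2  [3,5,6,7,8,9]=6  [4,5,6,7,8,9]=6
  size 7 → [1,2,5,6,7,8,9]=15  [2,3,5,6,7,8,9]=21  [2,4,5,6,7,8,9]=21  [3,4,5,6,7,8,9]=14
  size 8 → [0,1,2,5,6,7,8,9]=15  [1,2,3,5,6,7,8,9]=36  [1,2,4,5,6,7,8,9]=36  [2,3,4,5,6,7,8,9]=56
  first=0(p) contributes 128
  first=3(t) contributes 51
  first=4(s) contributes 51
|[w]| = 230

230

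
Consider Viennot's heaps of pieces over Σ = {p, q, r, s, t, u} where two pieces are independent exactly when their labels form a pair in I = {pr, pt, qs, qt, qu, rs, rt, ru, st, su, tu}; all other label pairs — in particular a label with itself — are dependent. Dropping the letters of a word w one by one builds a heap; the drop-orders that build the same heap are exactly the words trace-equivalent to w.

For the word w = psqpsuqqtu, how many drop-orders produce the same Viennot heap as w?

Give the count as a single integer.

600

piece 0:p — minimal
piece 1:s rests on {0:p}
piece 2:q rests on {0:p}
piece 3:p rests on {1:s, 2:q}
piece 4:s rests on {3:p}
piece 5:u rests on {3:p}
piece 6:q rests on {3:p}
piece 7:q rests on {6:q}
piece 8:t — minimal
piece 9:u rests on {5:u}
minimal pieces: {0:p, 8:t}
ways to finish when only these pieces remain (= sum over removing one remaining piece with nothing left below it):
  1 left: {4}→1  {7}→1  {8}→1  {9}→1
  2 left: {4,7}→2  {4,8}→2  {4,9}→2  {5,9}→1  {6,7}→1  {7,8}→2  {7,9}→2  {8,9}→2
  3 left: {4,5,9}→3  {4,6,7}→3  {4,7,8}→6  {4,7,9}→6  {4,8,9}→6  {5,7,9}→3  {5,8,9}→3  {6,7,8}→3  {6,7,9}→3  {7,8,9}→6
  4 left: {4,5,7,9}→12  {4,5,8,9}→12  {4,6,7,8}→12  {4,6,7,9}→12  {4,7,8,9}→24  {5,6,7,9}→6  {5,7,8,9}→12  {6,7,8,9}→12
  5 left: {4,5,6,7,9}→30  {4,5,7,8,9}→60  {4,6,7,8,9}→60  {5,6,7,8,9}→30
  6 left: {3,4,5,6,7,9}→30  {4,5,6,7,8,9}→180
  7 left: {1,3,4,5,6,7,9}→30  {2,3,4,5,6,7,9}→30  {3,4,5,6,7,8,9}→210
  8 left: {1,2,3,4,5,6,7,9}→60  {1,3,4,5,6,7,8,9}→240  {2,3,4,5,6,7,8,9}→240
  placing 0:p first → 540 extensions
  placing 8:t first → 60 extensions
total linear extensions = 600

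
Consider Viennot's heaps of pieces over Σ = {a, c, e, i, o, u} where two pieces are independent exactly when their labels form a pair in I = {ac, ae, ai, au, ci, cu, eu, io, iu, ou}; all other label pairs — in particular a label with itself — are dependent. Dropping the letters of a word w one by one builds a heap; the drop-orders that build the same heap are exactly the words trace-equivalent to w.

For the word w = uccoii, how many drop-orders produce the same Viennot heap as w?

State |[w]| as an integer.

0(u) covers ∅
1(c) covers ∅
2(c) covers 1:c
3(o) covers 2:c
4(i) covers ∅
5(i) covers 4:i
floor of heap: 0:u, 1:c, 4:i
completions by unplaced set U, small U first (add the entries for U minus each lowest piece of U):
  |U|=1: {0}:1  {3}:1  {5}:1
  |U|=2: {0,3}:2  {0,5}:2  {2,3}:1  {3,5}:2  {4,5}:1
  |U|=3: {0,2,3}:3  {0,3,5}:6  {0,4,5}:3  {1,2,3}:1  {2,3,5}:3  {3,4,5}:3
  |U|=4: {0,1,2,3}:4  {0,2,3,5}:12  {0,3,4,5}:12  {1,2,3,5}:4  {2,3,4,5}:6
  start at 0(u): 10
  start at 1(c): 30
  start at 4(i): 20
sum over floor = 60

60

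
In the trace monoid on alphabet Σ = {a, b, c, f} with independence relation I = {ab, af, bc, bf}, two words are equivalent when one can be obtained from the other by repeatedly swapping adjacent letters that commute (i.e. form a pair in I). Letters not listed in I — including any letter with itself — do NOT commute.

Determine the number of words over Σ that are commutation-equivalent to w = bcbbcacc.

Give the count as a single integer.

56

piece 0:b — minimal
piece 1:c — minimal
piece 2:b rests on {0:b}
piece 3:b rests on {2:b}
piece 4:c rests on {1:c}
piece 5:a rests on {4:c}
piece 6:c rests on {5:a}
piece 7:c rests on {6:c}
minimal pieces: {0:b, 1:c}
ways to finish when only these pieces remain (= sum over removing one remaining piece with nothing left below it):
  1 left: {3}→1  {7}→1
  2 left: {2,3}→1  {3,7}→2  {6,7}→1
  3 left: {0,2,3}→1  {2,3,7}→3  {3,6,7}→3  {5,6,7}→1
  4 left: {0,2,3,7}→4  {2,3,6,7}→6  {3,5,6,7}→4  {4,5,6,7}→1
  5 left: {0,2,3,6,7}→10  {1,4,5,6,7}→1  {2,3,5,6,7}→10  {3,4,5,6,7}→5
  6 left: {0,2,3,5,6,7}→20  {1,3,4,5,6,7}→6  {2,3,4,5,6,7}→15
  placing 0:b first → 21 extensions
  placing 1:c first → 35 extensions
total linear extensions = 56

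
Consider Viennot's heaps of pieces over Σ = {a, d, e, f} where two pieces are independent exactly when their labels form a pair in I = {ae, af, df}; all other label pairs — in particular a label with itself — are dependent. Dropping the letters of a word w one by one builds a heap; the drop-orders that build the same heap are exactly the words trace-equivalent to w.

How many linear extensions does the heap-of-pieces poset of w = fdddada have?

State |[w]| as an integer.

#0=f has no predecessor
#1=d has no predecessor
#2=d depends on [1:d]
#3=d depends on [2:d]
#4=a depends on [3:d]
#5=d depends on [4:a]
#6=a depends on [5:d]
sources: [0:f, 1:d]
N(rest) = Σ N(rest − s) over sources s of rest; N(one piece) = 1:
  size 1 → [0]=1  [6]=1
  size 2 → [0,6]=2  [5,6]=1
  size 3 → [0,5,6]=3  [4,5,6]=1
  size 4 → [0,4,5,6]=4  [3,4,5,6]=1
  size 5 → [0,3,4,5,6]=5  [2,3,4,5,6]=1
  first=0(f) contributes 1
  first=1(d) contributes 6
|[w]| = 7

7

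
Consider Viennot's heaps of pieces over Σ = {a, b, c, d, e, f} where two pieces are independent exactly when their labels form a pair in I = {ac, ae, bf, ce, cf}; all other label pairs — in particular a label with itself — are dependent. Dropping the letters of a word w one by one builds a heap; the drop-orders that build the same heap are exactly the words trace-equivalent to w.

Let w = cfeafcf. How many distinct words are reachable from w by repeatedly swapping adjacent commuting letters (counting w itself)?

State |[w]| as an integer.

42

piece 0:c — minimal
piece 1:f — minimal
piece 2:e rests on {1:f}
piece 3:a rests on {1:f}
piece 4:f rests on {2:e, 3:a}
piece 5:c rests on {0:c}
piece 6:f rests on {4:f}
minimal pieces: {0:c, 1:f}
ways to finish when only these pieces remain (= sum over removing one remaining piece with nothing left below it):
  1 left: {5}→1  {6}→1
  2 left: {0,5}→1  {4,6}→1  {5,6}→2
  3 left: {0,5,6}→3  {2,4,6}→1  {3,4,6}→1  {4,5,6}→3
  4 left: {0,4,5,6}→6  {2,3,4,6}→2  {2,4,5,6}→4  {3,4,5,6}→4
  5 left: {0,2,4,5,6}→10  {0,3,4,5,6}→10  {1,2,3,4,6}→2  {2,3,4,5,6}→10
  placing 0:c first → 12 extensions
  placing 1:f first → 30 extensions
total linear extensions = 42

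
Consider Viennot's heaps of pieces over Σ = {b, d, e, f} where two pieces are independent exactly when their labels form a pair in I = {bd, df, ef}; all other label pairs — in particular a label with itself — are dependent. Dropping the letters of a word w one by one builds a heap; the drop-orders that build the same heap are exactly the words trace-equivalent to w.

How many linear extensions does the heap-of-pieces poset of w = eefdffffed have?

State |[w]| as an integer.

252

piece 0:e — minimal
piece 1:e rests on {0:e}
piece 2:f — minimal
piece 3:d rests on {1:e}
piece 4:f rests on {2:f}
piece 5:f rests on {4:f}
piece 6:f rests on {5:f}
piece 7:f rests on {6:f}
piece 8:e rests on {3:d}
piece 9:d rests on {8:e}
minimal pieces: {0:e, 2:f}
ways to finish when only these pieces remain (= sum over removing one remaining piece with nothing left below it):
  1 left: {7}→1  {9}→1
  2 left: {6,7}→1  {7,9}→2  {8,9}→1
  3 left: {3,8,9}→1  {5,6,7}→1  {6,7,9}→3  {7,8,9}→3
  4 left: {1,3,8,9}→1  {3,7,8,9}→4  {4,5,6,7}→1  {5,6,7,9}→4  {6,7,8,9}→6
  5 left: {0,1,3,8,9}→1  {1,3,7,8,9}→5  {2,4,5,6,7}→1  {3,6,7,8,9}→10  {4,5,6,7,9}→5  {5,6,7,8,9}→10
  6 left: {0,1,3,7,8,9}→6  {1,3,6,7,8,9}→15  {2,4,5,6,7,9}→6  {3,5,6,7,8,9}→20  {4,5,6,7,8,9}→15
  7 left: {0,1,3,6,7,8,9}→21  {1,3,5,6,7,8,9}→35  {2,4,5,6,7,8,9}→21  {3,4,5,6,7,8,9}→35
  8 left: {0,1,3,5,6,7,8,9}→56  {1,3,4,5,6,7,8,9}→70  {2,3,4,5,6,7,8,9}→56
  placing 0:e first → 126 extensions
  placing 2:f first → 126 extensions
total linear extensions = 252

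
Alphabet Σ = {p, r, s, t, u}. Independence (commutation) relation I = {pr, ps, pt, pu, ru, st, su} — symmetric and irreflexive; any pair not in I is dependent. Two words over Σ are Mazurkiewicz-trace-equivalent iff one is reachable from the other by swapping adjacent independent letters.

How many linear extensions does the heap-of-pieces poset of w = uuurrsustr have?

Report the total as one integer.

120

drop 0:u onto floor
drop 1:u onto {0:u}
drop 2:u onto {1:u}
drop 3:r onto floor
drop 4:r onto {3:r}
drop 5:s onto {4:r}
drop 6:u onto {2:u}
drop 7:s onto {5:s}
drop 8:t onto {4:r, 6:u}
drop 9:r onto {7:s, 8:t}
ground layer = {0:u, 3:r}
drop-orders for the pieces not yet dropped (sum over which currently-grounded one goes next):
  1 to go: {9} 1
  2 to go: {7,9} 1  {8,9} 1
  3 to go: {5,7,9} 1  {6,8,9} 1  {7,8,9} 2
  4 to go: {2,6,8,9} 1  {5,7,8,9} 3  {6,7,8,9} 3
  5 to go: {1,2,6,8,9} 1  {2,6,7,8,9} 4  {4,5,7,8,9} 3  {5,6,7,8,9} 6
  6 to go: {0,1,2,6,8,9} 1  {1,2,6,7,8,9} 5  {2,5,6,7,8,9} 10  {3,4,5,7,8,9} 3  {4,5,6,7,8,9} 9
  7 to go: {0,1,2,6,7,8,9} 6  {1,2,5,6,7,8,9} 15  {2,4,5,6,7,8,9} 19  {3,4,5,6,7,8,9} 12
  8 to go: {0,1,2,5,6,7,8,9} 21  {1,2,4,5,6,7,8,9} 34  {2,3,4,5,6,7,8,9} 31
  if 0:u drops first: 65 orders
  if 3:r drops first: 55 orders
heap linearizations: 120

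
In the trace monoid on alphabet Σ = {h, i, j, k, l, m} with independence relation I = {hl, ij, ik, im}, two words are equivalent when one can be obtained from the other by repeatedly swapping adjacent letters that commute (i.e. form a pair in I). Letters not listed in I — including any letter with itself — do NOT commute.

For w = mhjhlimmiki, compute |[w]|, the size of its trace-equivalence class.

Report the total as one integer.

piece 0:m — minimal
piece 1:h rests on {0:m}
piece 2:j rests on {1:h}
piece 3:h rests on {2:j}
piece 4:l rests on {2:j}
piece 5:i rests on {3:h, 4:l}
piece 6:m rests on {3:h, 4:l}
piece 7:m rests on {6:m}
piece 8:i rests on {5:i}
piece 9:k rests on {7:m}
piece 10:i rests on {8:i}
minimal pieces: {0:m}
ways to finish when only these pieces remain (= sum over removing one remaining piece with nothing left below it):
  1 left: {9}→1  {10}→1
  2 left: {7,9}→1  {8,10}→1  {9,10}→2
  3 left: {5,8,10}→1  {6,7,9}→1  {7,9,10}→3  {8,9,10}→3
  4 left: {5,8,9,10}→4  {6,7,9,10}→4  {7,8,9,10}→6
  5 left: {5,7,8,9,10}→10  {6,7,8,9,10}→10
  6 left: {5,6,7,8,9,10}→20
  7 left: {3,5,6,7,8,9,10}→20  {4,5,6,7,8,9,10}→20
  8 left: {3,4,5,6,7,8,9,10}→40
  9 left: {2,3,4,5,6,7,8,9,10}→40
  placing 0:m first → 40 extensions

40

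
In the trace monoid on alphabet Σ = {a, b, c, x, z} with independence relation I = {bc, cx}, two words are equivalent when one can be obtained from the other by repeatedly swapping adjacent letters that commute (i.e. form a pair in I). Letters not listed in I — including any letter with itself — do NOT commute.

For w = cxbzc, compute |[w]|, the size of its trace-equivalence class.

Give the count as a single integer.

piece 0:c — minimal
piece 1:x — minimal
piece 2:b rests on {1:x}
piece 3:z rests on {0:c, 2:b}
piece 4:c rests on {3:z}
minimal pieces: {0:c, 1:x}
ways to finish when only these pieces remain (= sum over removing one remaining piece with nothing left below it):
  1 left: {4}→1
  2 left: {3,4}→1
  3 left: {0,3,4}→1  {2,3,4}→1
  placing 0:c first → 1 extensions
  placing 1:x first → 2 extensions
total linear extensions = 3

3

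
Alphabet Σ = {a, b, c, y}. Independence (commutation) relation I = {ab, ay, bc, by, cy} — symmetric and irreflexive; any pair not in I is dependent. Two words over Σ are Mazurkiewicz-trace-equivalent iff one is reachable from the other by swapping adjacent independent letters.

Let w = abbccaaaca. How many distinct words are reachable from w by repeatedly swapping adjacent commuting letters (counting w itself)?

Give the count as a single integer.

45

piece 0:a — minimal
piece 1:b — minimal
piece 2:b rests on {1:b}
piece 3:c rests on {0:a}
piece 4:c rests on {3:c}
piece 5:a rests on {4:c}
piece 6:a rests on {5:a}
piece 7:a rests on {6:a}
piece 8:c rests on {7:a}
piece 9:a rests on {8:c}
minimal pieces: {0:a, 1:b}
ways to finish when only these pieces remain (= sum over removing one remaining piece with nothing left below it):
  1 left: {2}→1  {9}→1
  2 left: {1,2}→1  {2,9}→2  {8,9}→1
  3 left: {1,2,9}→3  {2,8,9}→3  {7,8,9}→1
  4 left: {1,2,8,9}→6  {2,7,8,9}→4  {6,7,8,9}→1
  5 left: {1,2,7,8,9}→10  {2,6,7,8,9}→5  {5,6,7,8,9}→1
  6 left: {1,2,6,7,8,9}→15  {2,5,6,7,8,9}→6  {4,5,6,7,8,9}→1
  7 left: {1,2,5,6,7,8,9}→21  {2,4,5,6,7,8,9}→7  {3,4,5,6,7,8,9}→1
  8 left: {0,3,4,5,6,7,8,9}→1  {1,2,4,5,6,7,8,9}→28  {2,3,4,5,6,7,8,9}→8
  placing 0:a first → 36 extensions
  placing 1:b first → 9 extensions
total linear extensions = 45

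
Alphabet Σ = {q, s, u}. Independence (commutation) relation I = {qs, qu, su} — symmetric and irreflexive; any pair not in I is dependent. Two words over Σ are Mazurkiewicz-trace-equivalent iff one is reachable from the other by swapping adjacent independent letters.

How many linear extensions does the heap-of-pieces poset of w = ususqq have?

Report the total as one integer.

90

#0=u has no predecessor
#1=s has no predecessor
#2=u depends on [0:u]
#3=s depends on [1:s]
#4=q has no predecessor
#5=q depends on [4:q]
sources: [0:u, 1:s, 4:q]
N(rest) = Σ N(rest − s) over sources s of rest; N(one piece) = 1:
  size 1 → [2]=1  [3]=1  [5]=1
  size 2 → [0,2]=1  [1,3]=1  [2,3]=2  [2,5]=2  [3,5]=2  [4,5]=1
  size 3 → [0,2,3]=3  [0,2,5]=3  [1,2,3]=3  [1,3,5]=3  [2,3,5]=6  [2,4,5]=3  [3,4,5]=3
  size 4 → [0,1,2,3]=6  [0,2,3,5]=12  [0,2,4,5]=6  [1,2,3,5]=12  [1,3,4,5]=6  [2,3,4,5]=12
  first=0(u) contributes 30
  first=1(s) contributes 30
  first=4(q) contributes 30
|[w]| = 90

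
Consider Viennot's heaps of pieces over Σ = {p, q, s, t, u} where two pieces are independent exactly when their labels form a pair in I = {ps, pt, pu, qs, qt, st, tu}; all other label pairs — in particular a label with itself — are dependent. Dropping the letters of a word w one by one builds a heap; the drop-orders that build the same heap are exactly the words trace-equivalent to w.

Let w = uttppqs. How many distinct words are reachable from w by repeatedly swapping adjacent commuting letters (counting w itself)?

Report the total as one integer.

piece 0:u — minimal
piece 1:t — minimal
piece 2:t rests on {1:t}
piece 3:p — minimal
piece 4:p rests on {3:p}
piece 5:q rests on {0:u, 4:p}
piece 6:s rests on {0:u}
minimal pieces: {0:u, 1:t, 3:p}
ways to finish when only these pieces remain (= sum over removing one remaining piece with nothing left below it):
  1 left: {2}→1  {5}→1  {6}→1
  2 left: {1,2}→1  {2,5}→2  {2,6}→2  {4,5}→1  {5,6}→2
  3 left: {0,5,6}→2  {1,2,5}→3  {1,2,6}→3  {2,4,5}→3  {2,5,6}→6  {3,4,5}→1  {4,5,6}→3
  4 left: {0,2,5,6}→8  {0,4,5,6}→5  {1,2,4,5}→6  {1,2,5,6}→12  {2,3,4,5}→4  {2,4,5,6}→12  {3,4,5,6}→4
  5 left: {0,1,2,5,6}→20  {0,2,4,5,6}→25  {0,3,4,5,6}→9  {1,2,3,4,5}→10  {1,2,4,5,6}→30  {2,3,4,5,6}→20
  placing 0:u first → 60 extensions
  placing 1:t first → 54 extensions
  placing 3:p first → 75 extensions
total linear extensions = 189

189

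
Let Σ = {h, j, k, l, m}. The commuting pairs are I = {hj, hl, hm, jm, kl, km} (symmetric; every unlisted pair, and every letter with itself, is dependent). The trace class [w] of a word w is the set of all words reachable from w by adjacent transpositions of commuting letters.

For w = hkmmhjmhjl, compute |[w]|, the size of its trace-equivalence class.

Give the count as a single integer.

drop 0:h onto floor
drop 1:k onto {0:h}
drop 2:m onto floor
drop 3:m onto {2:m}
drop 4:h onto {1:k}
drop 5:j onto {1:k}
drop 6:m onto {3:m}
drop 7:h onto {4:h}
drop 8:j onto {5:j}
drop 9:l onto {6:m, 8:j}
ground layer = {0:h, 2:m}
drop-orders for the pieces not yet dropped (sum over which currently-grounded one goes next):
  1 to go: {7} 1  {9} 1
  2 to go: {4,7} 1  {6,9} 1  {7,9} 2  {8,9} 1
  3 to go: {3,6,9} 1  {4,7,9} 3  {5,8,9} 1  {6,7,9} 3  {6,8,9} 2  {7,8,9} 3
  4 to go: {2,3,6,9} 1  {3,6,7,9} 4  {3,6,8,9} 3  {4,6,7,9} 6  {4,7,8,9} 6  {5,6,8,9} 3  {5,7,8,9} 4  {6,7,8,9} 8
  5 to go: {2,3,6,7,9} 5  {2,3,6,8,9} 4  {3,4,6,7,9} 10  {3,5,6,8,9} 6  {3,6,7,8,9} 15  {4,5,7,8,9} 10  {4,6,7,8,9} 20  {5,6,7,8,9} 15
  6 to go: {1,4,5,7,8,9} 10  {2,3,4,6,7,9} 15  {2,3,5,6,8,9} 10  {2,3,6,7,8,9} 24  {3,4,6,7,8,9} 45  {3,5,6,7,8,9} 36  {4,5,6,7,8,9} 45
  7 to go: {0,1,4,5,7,8,9} 10  {1,4,5,6,7,8,9} 55  {2,3,4,6,7,8,9} 84  {2,3,5,6,7,8,9} 70  {3,4,5,6,7,8,9} 126
  8 to go: {0,1,4,5,6,7,8,9} 65  {1,3,4,5,6,7,8,9} 181  {2,3,4,5,6,7,8,9} 280
  if 0:h drops first: 461 orders
  if 2:m drops first: 246 orders
heap linearizations: 707

707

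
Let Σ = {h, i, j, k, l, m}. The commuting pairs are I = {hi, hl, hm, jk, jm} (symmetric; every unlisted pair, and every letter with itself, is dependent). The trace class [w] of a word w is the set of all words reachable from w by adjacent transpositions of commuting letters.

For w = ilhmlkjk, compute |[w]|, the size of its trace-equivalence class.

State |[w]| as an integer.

0(i) covers ∅
1(l) covers 0:i
2(h) covers ∅
3(m) covers 1:l
4(l) covers 3:m
5(k) covers 2:h, 4:l
6(j) covers 2:h, 4:l
7(k) covers 5:k
floor of heap: 0:i, 2:h
completions by unplaced set U, small U first (add the entries for U minus each lowest piece of U):
  |U|=1: {6}:1  {7}:1
  |U|=2: {5,7}:1  {6,7}:2
  |U|=3: {5,6,7}:3
  |U|=4: {2,5,6,7}:3  {4,5,6,7}:3
  |U|=5: {2,4,5,6,7}:6  {3,4,5,6,7}:3
  |U|=6: {1,3,4,5,6,7}:3  {2,3,4,5,6,7}:9
  start at 0(i): 12
  start at 2(h): 3
sum over floor = 15

15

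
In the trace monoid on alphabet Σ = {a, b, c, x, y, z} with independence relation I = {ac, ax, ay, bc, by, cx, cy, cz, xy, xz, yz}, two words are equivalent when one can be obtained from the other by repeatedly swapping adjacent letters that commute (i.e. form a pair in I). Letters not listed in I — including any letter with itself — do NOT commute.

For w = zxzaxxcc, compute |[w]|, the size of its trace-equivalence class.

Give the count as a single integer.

drop 0:z onto floor
drop 1:x onto floor
drop 2:z onto {0:z}
drop 3:a onto {2:z}
drop 4:x onto {1:x}
drop 5:x onto {4:x}
drop 6:c onto floor
drop 7:c onto {6:c}
ground layer = {0:z, 1:x, 6:c}
drop-orders for the pieces not yet dropped (sum over which currently-grounded one goes next):
  1 to go: {3} 1  {5} 1  {7} 1
  2 to go: {2,3} 1  {3,5} 2  {3,7} 2  {4,5} 1  {5,7} 2  {6,7} 1
  3 to go: {0,2,3} 1  {1,4,5} 1  {2,3,5} 3  {2,3,7} 3  {3,4,5} 3  {3,5,7} 6  {3,6,7} 3  {4,5,7} 3  {5,6,7} 3
  4 to go: {0,2,3,5} 4  {0,2,3,7} 4  {1,3,4,5} 4  {1,4,5,7} 4  {2,3,4,5} 6  {2,3,5,7} 12  {2,3,6,7} 6  {3,4,5,7} 12  {3,5,6,7} 12  {4,5,6,7} 6
  5 to go: {0,2,3,4,5} 10  {0,2,3,5,7} 20  {0,2,3,6,7} 10  {1,2,3,4,5} 10  {1,3,4,5,7} 20  {1,4,5,6,7} 10  {2,3,4,5,7} 30  {2,3,5,6,7} 30  {3,4,5,6,7} 30
  6 to go: {0,1,2,3,4,5} 20  {0,2,3,4,5,7} 60  {0,2,3,5,6,7} 60  {1,2,3,4,5,7} 60  {1,3,4,5,6,7} 60  {2,3,4,5,6,7} 90
  if 0:z drops first: 210 orders
  if 1:x drops first: 210 orders
  if 6:c drops first: 140 orders
heap linearizations: 560

560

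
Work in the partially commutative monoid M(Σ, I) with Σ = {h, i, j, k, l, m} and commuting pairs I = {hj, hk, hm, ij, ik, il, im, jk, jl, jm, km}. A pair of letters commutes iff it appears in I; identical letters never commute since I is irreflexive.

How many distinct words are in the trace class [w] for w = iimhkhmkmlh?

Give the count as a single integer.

piece 0:i — minimal
piece 1:i rests on {0:i}
piece 2:m — minimal
piece 3:h rests on {1:i}
piece 4:k — minimal
piece 5:h rests on {3:h}
piece 6:m rests on {2:m}
piece 7:k rests on {4:k}
piece 8:m rests on {6:m}
piece 9:l rests on {5:h, 7:k, 8:m}
piece 10:h rests on {9:l}
minimal pieces: {0:i, 2:m, 4:k}
ways to finish when only these pieces remain (= sum over removing one remaining piece with nothing left below it):
  1 left: {10}→1
  2 left: {9,10}→1
  3 left: {5,9,10}→1  {7,9,10}→1  {8,9,10}→1
  4 left: {3,5,9,10}→1  {4,7,9,10}→1  {5,7,9,10}→2  {5,8,9,10}→2  {6,8,9,10}→1  {7,8,9,10}→2
  5 left: {1,3,5,9,10}→1  {2,6,8,9,10}→1  {3,5,7,9,10}→3  {3,5,8,9,10}→3  {4,5,7,9,10}→3  {4,7,8,9,10}→3  {5,6,8,9,10}→3  {5,7,8,9,10}→6  {6,7,8,9,10}→3
  6 left: {0,1,3,5,9,10}→1  {1,3,5,7,9,10}→4  {1,3,5,8,9,10}→4  {2,5,6,8,9,10}→4  {2,6,7,8,9,10}→4  {3,4,5,7,9,10}→6  {3,5,6,8,9,10}→6  {3,5,7,8,9,10}→12  {4,5,7,8,9,10}→12  {4,6,7,8,9,10}→6  {5,6,7,8,9,10}→12
  7 left: {0,1,3,5,7,9,10}→5  {0,1,3,5,8,9,10}→5  {1,3,4,5,7,9,10}→10  {1,3,5,6,8,9,10}→10  {1,3,5,7,8,9,10}→20  {2,3,5,6,8,9,10}→10  {2,4,6,7,8,9,10}→10  {2,5,6,7,8,9,10}→20  {3,4,5,7,8,9,10}→30  {3,5,6,7,8,9,10}→30  {4,5,6,7,8,9,10}→30
  8 left: {0,1,3,4,5,7,9,10}→15  {0,1,3,5,6,8,9,10}→15  {0,1,3,5,7,8,9,10}→30  {1,2,3,5,6,8,9,10}→20  {1,3,4,5,7,8,9,10}→60  {1,3,5,6,7,8,9,10}→60  {2,3,5,6,7,8,9,10}→60  {2,4,5,6,7,8,9,10}→60  {3,4,5,6,7,8,9,10}→90
  9 left: {0,1,2,3,5,6,8,9,10}→35  {0,1,3,4,5,7,8,9,10}→105  {0,1,3,5,6,7,8,9,10}→105  {1,2,3,5,6,7,8,9,10}→140  {1,3,4,5,6,7,8,9,10}→210  {2,3,4,5,6,7,8,9,10}→210
  placing 0:i first → 560 extensions
  placing 2:m first → 420 extensions
  placing 4:k first → 280 extensions
total linear extensions = 1260

1260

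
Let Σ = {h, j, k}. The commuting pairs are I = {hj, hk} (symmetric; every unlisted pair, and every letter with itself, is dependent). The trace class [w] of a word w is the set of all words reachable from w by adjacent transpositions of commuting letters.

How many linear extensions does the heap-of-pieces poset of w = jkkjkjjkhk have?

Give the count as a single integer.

#0=j has no predecessor
#1=k depends on [0:j]
#2=k depends on [1:k]
#3=j depends on [2:k]
#4=k depends on [3:j]
#5=j depends on [4:k]
#6=j depends on [5:j]
#7=k depends on [6:j]
#8=h has no predecessor
#9=k depends on [7:k]
sources: [0:j, 8:h]
N(rest) = Σ N(rest − s) over sources s of rest; N(one piece) = 1:
  size 1 → [8]=1  [9]=1
  size 2 → [7,9]=1  [8,9]=2
  size 3 → [6,7,9]=1  [7,8,9]=3
  size 4 → [5,6,7,9]=1  [6,7,8,9]=4
  size 5 → [4,5,6,7,9]=1  [5,6,7,8,9]=5
  size 6 → [3,4,5,6,7,9]=1  [4,5,6,7,8,9]=6
  size 7 → [2,3,4,5,6,7,9]=1  [3,4,5,6,7,8,9]=7
  size 8 → [1,2,3,4,5,6,7,9]=1  [2,3,4,5,6,7,8,9]=8
  first=0(j) contributes 9
  first=8(h) contributes 1
|[w]| = 10

10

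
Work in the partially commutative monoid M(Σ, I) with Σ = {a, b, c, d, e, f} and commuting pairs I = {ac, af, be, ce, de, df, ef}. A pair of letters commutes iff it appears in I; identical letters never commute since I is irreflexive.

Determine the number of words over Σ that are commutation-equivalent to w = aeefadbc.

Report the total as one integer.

6

piece 0:a — minimal
piece 1:e rests on {0:a}
piece 2:e rests on {1:e}
piece 3:f — minimal
piece 4:a rests on {2:e}
piece 5:d rests on {4:a}
piece 6:b rests on {3:f, 5:d}
piece 7:c rests on {6:b}
minimal pieces: {0:a, 3:f}
ways to finish when only these pieces remain (= sum over removing one remaining piece with nothing left below it):
  1 left: {7}→1
  2 left: {6,7}→1
  3 left: {3,6,7}→1  {5,6,7}→1
  4 left: {3,5,6,7}→2  {4,5,6,7}→1
  5 left: {2,4,5,6,7}→1  {3,4,5,6,7}→3
  6 left: {1,2,4,5,6,7}→1  {2,3,4,5,6,7}→4
  placing 0:a first → 5 extensions
  placing 3:f first → 1 extensions
total linear extensions = 6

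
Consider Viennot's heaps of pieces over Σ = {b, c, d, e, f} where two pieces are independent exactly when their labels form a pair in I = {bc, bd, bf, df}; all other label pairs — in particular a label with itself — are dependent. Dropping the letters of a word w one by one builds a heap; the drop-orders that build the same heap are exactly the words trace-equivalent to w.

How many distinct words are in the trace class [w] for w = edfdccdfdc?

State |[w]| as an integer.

piece 0:e — minimal
piece 1:d rests on {0:e}
piece 2:f rests on {0:e}
piece 3:d rests on {1:d}
piece 4:c rests on {2:f, 3:d}
piece 5:c rests on {4:c}
piece 6:d rests on {5:c}
piece 7:f rests on {5:c}
piece 8:d rests on {6:d}
piece 9:c rests on {7:f, 8:d}
minimal pieces: {0:e}
ways to finish when only these pieces remain (= sum over removing one remaining piece with nothing left below it):
  1 left: {9}→1
  2 left: {7,9}→1  {8,9}→1
  3 left: {6,8,9}→1  {7,8,9}→2
  4 left: {6,7,8,9}→3
  5 left: {5,6,7,8,9}→3
  6 left: {4,5,6,7,8,9}→3
  7 left: {2,4,5,6,7,8,9}→3  {3,4,5,6,7,8,9}→3
  8 left: {1,3,4,5,6,7,8,9}→3  {2,3,4,5,6,7,8,9}→6
  placing 0:e first → 9 extensions

9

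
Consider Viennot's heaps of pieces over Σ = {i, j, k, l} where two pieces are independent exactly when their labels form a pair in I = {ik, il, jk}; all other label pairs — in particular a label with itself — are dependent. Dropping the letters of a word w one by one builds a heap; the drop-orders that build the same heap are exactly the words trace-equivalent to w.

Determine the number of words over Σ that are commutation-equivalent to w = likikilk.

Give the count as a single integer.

56

drop 0:l onto floor
drop 1:i onto floor
drop 2:k onto {0:l}
drop 3:i onto {1:i}
drop 4:k onto {2:k}
drop 5:i onto {3:i}
drop 6:l onto {4:k}
drop 7:k onto {6:l}
ground layer = {0:l, 1:i}
drop-orders for the pieces not yet dropped (sum over which currently-grounded one goes next):
  1 to go: {5} 1  {7} 1
  2 to go: {3,5} 1  {5,7} 2  {6,7} 1
  3 to go: {1,3,5} 1  {3,5,7} 3  {4,6,7} 1  {5,6,7} 3
  4 to go: {1,3,5,7} 4  {2,4,6,7} 1  {3,5,6,7} 6  {4,5,6,7} 4
  5 to go: {0,2,4,6,7} 1  {1,3,5,6,7} 10  {2,4,5,6,7} 5  {3,4,5,6,7} 10
  6 to go: {0,2,4,5,6,7} 6  {1,3,4,5,6,7} 20  {2,3,4,5,6,7} 15
  if 0:l drops first: 35 orders
  if 1:i drops first: 21 orders
heap linearizations: 56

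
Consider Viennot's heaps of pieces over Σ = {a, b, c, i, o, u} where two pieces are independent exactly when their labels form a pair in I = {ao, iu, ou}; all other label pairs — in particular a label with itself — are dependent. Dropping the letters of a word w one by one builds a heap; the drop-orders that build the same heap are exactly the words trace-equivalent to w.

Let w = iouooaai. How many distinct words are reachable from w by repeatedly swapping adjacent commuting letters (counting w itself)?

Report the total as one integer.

30

0(i) covers ∅
1(o) covers 0:i
2(u) covers ∅
3(o) covers 1:o
4(o) covers 3:o
5(a) covers 0:i, 2:u
6(a) covers 5:a
7(i) covers 4:o, 6:a
floor of heap: 0:i, 2:u
completions by unplaced set U, small U first (add the entries for U minus each lowest piece of U):
  |U|=1: {7}:1
  |U|=2: {4,7}:1  {6,7}:1
  |U|=3: {3,4,7}:1  {4,6,7}:2  {5,6,7}:1
  |U|=4: {1,3,4,7}:1  {2,5,6,7}:1  {3,4,6,7}:3  {4,5,6,7}:3
  |U|=5: {1,3,4,6,7}:4  {2,4,5,6,7}:4  {3,4,5,6,7}:6
  |U|=6: {1,3,4,5,6,7}:10  {2,3,4,5,6,7}:10
  start at 0(i): 20
  start at 2(u): 10
sum over floor = 30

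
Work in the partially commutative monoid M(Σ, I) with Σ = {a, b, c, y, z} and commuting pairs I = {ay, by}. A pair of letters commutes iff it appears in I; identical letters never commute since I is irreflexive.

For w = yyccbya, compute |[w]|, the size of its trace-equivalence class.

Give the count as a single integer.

drop 0:y onto floor
drop 1:y onto {0:y}
drop 2:c onto {1:y}
drop 3:c onto {2:c}
drop 4:b onto {3:c}
drop 5:y onto {3:c}
drop 6:a onto {4:b}
ground layer = {0:y}
drop-orders for the pieces not yet dropped (sum over which currently-grounded one goes next):
  1 to go: {5} 1  {6} 1
  2 to go: {4,6} 1  {5,6} 2
  3 to go: {4,5,6} 3
  4 to go: {3,4,5,6} 3
  5 to go: {2,3,4,5,6} 3
  if 0:y drops first: 3 orders

3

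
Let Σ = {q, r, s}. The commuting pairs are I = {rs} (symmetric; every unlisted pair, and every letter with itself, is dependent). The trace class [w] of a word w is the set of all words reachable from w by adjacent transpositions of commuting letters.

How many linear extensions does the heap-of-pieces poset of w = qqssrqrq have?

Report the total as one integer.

drop 0:q onto floor
drop 1:q onto {0:q}
drop 2:s onto {1:q}
drop 3:s onto {2:s}
drop 4:r onto {1:q}
drop 5:q onto {3:s, 4:r}
drop 6:r onto {5:q}
drop 7:q onto {6:r}
ground layer = {0:q}
drop-orders for the pieces not yet dropped (sum over which currently-grounded one goes next):
  1 to go: {7} 1
  2 to go: {6,7} 1
  3 to go: {5,6,7} 1
  4 to go: {3,5,6,7} 1  {4,5,6,7} 1
  5 to go: {2,3,5,6,7} 1  {3,4,5,6,7} 2
  6 to go: {2,3,4,5,6,7} 3
  if 0:q drops first: 3 orders

3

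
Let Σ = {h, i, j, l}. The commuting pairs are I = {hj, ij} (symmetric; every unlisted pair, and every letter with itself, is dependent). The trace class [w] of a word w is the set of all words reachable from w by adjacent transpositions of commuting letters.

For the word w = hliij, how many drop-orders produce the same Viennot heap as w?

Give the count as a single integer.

3

piece 0:h — minimal
piece 1:l rests on {0:h}
piece 2:i rests on {1:l}
piece 3:i rests on {2:i}
piece 4:j rests on {1:l}
minimal pieces: {0:h}
ways to finish when only these pieces remain (= sum over removing one remaining piece with nothing left below it):
  1 left: {3}→1  {4}→1
  2 left: {2,3}→1  {3,4}→2
  3 left: {2,3,4}→3
  placing 0:h first → 3 extensions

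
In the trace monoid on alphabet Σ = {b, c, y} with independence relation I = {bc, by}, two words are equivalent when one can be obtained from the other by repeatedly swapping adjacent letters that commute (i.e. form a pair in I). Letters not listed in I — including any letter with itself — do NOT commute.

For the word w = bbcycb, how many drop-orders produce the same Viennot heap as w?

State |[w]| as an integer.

20

piece 0:b — minimal
piece 1:b rests on {0:b}
piece 2:c — minimal
piece 3:y rests on {2:c}
piece 4:c rests on {3:y}
piece 5:b rests on {1:b}
minimal pieces: {0:b, 2:c}
ways to finish when only these pieces remain (= sum over removing one remaining piece with nothing left below it):
  1 left: {4}→1  {5}→1
  2 left: {1,5}→1  {3,4}→1  {4,5}→2
  3 left: {0,1,5}→1  {1,4,5}→3  {2,3,4}→1  {3,4,5}→3
  4 left: {0,1,4,5}→4  {1,3,4,5}→6  {2,3,4,5}→4
  placing 0:b first → 10 extensions
  placing 2:c first → 10 extensions
total linear extensions = 20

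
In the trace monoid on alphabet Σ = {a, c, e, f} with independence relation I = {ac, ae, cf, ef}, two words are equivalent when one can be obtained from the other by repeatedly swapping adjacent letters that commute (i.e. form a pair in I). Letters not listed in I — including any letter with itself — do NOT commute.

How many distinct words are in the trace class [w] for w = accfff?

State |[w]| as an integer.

drop 0:a onto floor
drop 1:c onto floor
drop 2:c onto {1:c}
drop 3:f onto {0:a}
drop 4:f onto {3:f}
drop 5:f onto {4:f}
ground layer = {0:a, 1:c}
drop-orders for the pieces not yet dropped (sum over which currently-grounded one goes next):
  1 to go: {2} 1  {5} 1
  2 to go: {1,2} 1  {2,5} 2  {4,5} 1
  3 to go: {1,2,5} 3  {2,4,5} 3  {3,4,5} 1
  4 to go: {0,3,4,5} 1  {1,2,4,5} 6  {2,3,4,5} 4
  if 0:a drops first: 10 orders
  if 1:c drops first: 5 orders
heap linearizations: 15

15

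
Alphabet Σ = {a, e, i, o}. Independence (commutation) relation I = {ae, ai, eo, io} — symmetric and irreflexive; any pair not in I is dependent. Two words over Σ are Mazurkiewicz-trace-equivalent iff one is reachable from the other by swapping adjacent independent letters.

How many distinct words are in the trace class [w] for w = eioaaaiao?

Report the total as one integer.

84

drop 0:e onto floor
drop 1:i onto {0:e}
drop 2:o onto floor
drop 3:a onto {2:o}
drop 4:a onto {3:a}
drop 5:a onto {4:a}
drop 6:i onto {1:i}
drop 7:a onto {5:a}
drop 8:o onto {7:a}
ground layer = {0:e, 2:o}
drop-orders for the pieces not yet dropped (sum over which currently-grounded one goes next):
  1 to go: {6} 1  {8} 1
  2 to go: {1,6} 1  {6,8} 2  {7,8} 1
  3 to go: {0,1,6} 1  {1,6,8} 3  {5,7,8} 1  {6,7,8} 3
  4 to go: {0,1,6,8} 4  {1,6,7,8} 6  {4,5,7,8} 1  {5,6,7,8} 4
  5 to go: {0,1,6,7,8} 10  {1,5,6,7,8} 10  {3,4,5,7,8} 1  {4,5,6,7,8} 5
  6 to go: {0,1,5,6,7,8} 20  {1,4,5,6,7,8} 15  {2,3,4,5,7,8} 1  {3,4,5,6,7,8} 6
  7 to go: {0,1,4,5,6,7,8} 35  {1,3,4,5,6,7,8} 21  {2,3,4,5,6,7,8} 7
  if 0:e drops first: 28 orders
  if 2:o drops first: 56 orders
heap linearizations: 84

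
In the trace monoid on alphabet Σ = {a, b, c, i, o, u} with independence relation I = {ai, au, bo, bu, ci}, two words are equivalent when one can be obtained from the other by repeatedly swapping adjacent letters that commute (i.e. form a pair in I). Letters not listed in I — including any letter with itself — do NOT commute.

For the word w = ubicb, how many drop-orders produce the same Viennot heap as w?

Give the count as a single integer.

4

piece 0:u — minimal
piece 1:b — minimal
piece 2:i rests on {0:u, 1:b}
piece 3:c rests on {0:u, 1:b}
piece 4:b rests on {2:i, 3:c}
minimal pieces: {0:u, 1:b}
ways to finish when only these pieces remain (= sum over removing one remaining piece with nothing left below it):
  1 left: {4}→1
  2 left: {2,4}→1  {3,4}→1
  3 left: {2,3,4}→2
  placing 0:u first → 2 extensions
  placing 1:b first → 2 extensions
total linear extensions = 4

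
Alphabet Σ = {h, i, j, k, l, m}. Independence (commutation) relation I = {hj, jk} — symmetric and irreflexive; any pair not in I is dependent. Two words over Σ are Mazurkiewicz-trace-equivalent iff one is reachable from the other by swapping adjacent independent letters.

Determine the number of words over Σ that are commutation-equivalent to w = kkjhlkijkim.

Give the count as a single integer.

8

0(k) covers ∅
1(k) covers 0:k
2(j) covers ∅
3(h) covers 1:k
4(l) covers 2:j, 3:h
5(k) covers 4:l
6(i) covers 5:k
7(j) covers 6:i
8(k) covers 6:i
9(i) covers 7:j, 8:k
10(m) covers 9:i
floor of heap: 0:k, 2:j
completions by unplaced set U, small U first (add the entries for U minus each lowest piece of U):
  |U|=1: {10}:1
  |U|=2: {9,10}:1
  |U|=3: {7,9,10}:1  {8,9,10}:1
  |U|=4: {7,8,9,10}:2
  |U|=5: {6,7,8,9,10}:2
  |U|=6: {5,6,7,8,9,10}:2
  |U|=7: {4,5,6,7,8,9,10}:2
  |U|=8: {2,4,5,6,7,8,9,10}:2  {3,4,5,6,7,8,9,10}:2
  |U|=9: {1,3,4,5,6,7,8,9,10}:2  {2,3,4,5,6,7,8,9,10}:4
  start at 0(k): 6
  start at 2(j): 2
sum over floor = 8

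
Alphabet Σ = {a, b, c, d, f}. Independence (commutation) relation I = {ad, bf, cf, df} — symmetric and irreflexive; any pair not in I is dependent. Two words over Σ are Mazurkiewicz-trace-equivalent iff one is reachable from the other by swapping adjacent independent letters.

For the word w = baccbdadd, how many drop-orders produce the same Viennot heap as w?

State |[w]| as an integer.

4

#0=b has no predecessor
#1=a depends on [0:b]
#2=c depends on [1:a]
#3=c depends on [2:c]
#4=b depends on [3:c]
#5=d depends on [4:b]
#6=a depends on [4:b]
#7=d depends on [5:d]
#8=d depends on [7:d]
sources: [0:b]
N(rest) = Σ N(rest − s) over sources s of rest; N(one piece) = 1:
  size 1 → [6]=1  [8]=1
  size 2 → [6,8]=2  [7,8]=1
  size 3 → [5,7,8]=1  [6,7,8]=3
  size 4 → [5,6,7,8]=4
  size 5 → [4,5,6,7,8]=4
  size 6 → [3,4,5,6,7,8]=4
  size 7 → [2,3,4,5,6,7,8]=4
  first=0(b) contributes 4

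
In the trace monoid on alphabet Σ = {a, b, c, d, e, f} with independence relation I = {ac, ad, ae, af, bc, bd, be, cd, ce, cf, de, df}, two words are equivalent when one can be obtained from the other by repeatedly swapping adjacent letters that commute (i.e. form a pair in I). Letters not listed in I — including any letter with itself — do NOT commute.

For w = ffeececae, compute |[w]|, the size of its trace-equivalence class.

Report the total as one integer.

252

drop 0:f onto floor
drop 1:f onto {0:f}
drop 2:e onto {1:f}
drop 3:e onto {2:e}
drop 4:c onto floor
drop 5:e onto {3:e}
drop 6:c onto {4:c}
drop 7:a onto floor
drop 8:e onto {5:e}
ground layer = {0:f, 4:c, 7:a}
drop-orders for the pieces not yet dropped (sum over which currently-grounded one goes next):
  1 to go: {6} 1  {7} 1  {8} 1
  2 to go: {4,6} 1  {5,8} 1  {6,7} 2  {6,8} 2  {7,8} 2
  3 to go: {3,5,8} 1  {4,6,7} 3  {4,6,8} 3  {5,6,8} 3  {5,7,8} 3  {6,7,8} 6
  4 to go: {2,3,5,8} 1  {3,5,6,8} 4  {3,5,7,8} 4  {4,5,6,8} 6  {4,6,7,8} 12  {5,6,7,8} 12
  5 to go: {1,2,3,5,8} 1  {2,3,5,6,8} 5  {2,3,5,7,8} 5  {3,4,5,6,8} 10  {3,5,6,7,8} 20  {4,5,6,7,8} 30
  6 to go: {0,1,2,3,5,8} 1  {1,2,3,5,6,8} 6  {1,2,3,5,7,8} 6  {2,3,4,5,6,8} 15  {2,3,5,6,7,8} 30  {3,4,5,6,7,8} 60
  7 to go: {0,1,2,3,5,6,8} 7  {0,1,2,3,5,7,8} 7  {1,2,3,4,5,6,8} 21  {1,2,3,5,6,7,8} 42  {2,3,4,5,6,7,8} 105
  if 0:f drops first: 168 orders
  if 4:c drops first: 56 orders
  if 7:a drops first: 28 orders
heap linearizations: 252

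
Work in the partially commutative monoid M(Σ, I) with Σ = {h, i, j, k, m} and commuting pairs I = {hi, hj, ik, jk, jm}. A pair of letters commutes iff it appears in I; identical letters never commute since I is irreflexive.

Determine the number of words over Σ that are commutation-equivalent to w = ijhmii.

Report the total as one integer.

#0=i has no predecessor
#1=j depends on [0:i]
#2=h has no predecessor
#3=m depends on [0:i, 2:h]
#4=i depends on [1:j, 3:m]
#5=i depends on [4:i]
sources: [0:i, 2:h]
N(rest) = Σ N(rest − s) over sources s of rest; N(one piece) = 1:
  size 1 → [5]=1
  size 2 → [4,5]=1
  size 3 → [1,4,5]=1  [3,4,5]=1
  size 4 → [1,3,4,5]=2  [2,3,4,5]=1
  first=0(i) contributes 3
  first=2(h) contributes 2
|[w]| = 5

5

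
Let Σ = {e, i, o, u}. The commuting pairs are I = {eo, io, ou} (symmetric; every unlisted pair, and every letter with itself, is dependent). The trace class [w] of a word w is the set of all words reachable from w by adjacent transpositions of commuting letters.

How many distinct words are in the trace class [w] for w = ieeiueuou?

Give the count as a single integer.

piece 0:i — minimal
piece 1:e rests on {0:i}
piece 2:e rests on {1:e}
piece 3:i rests on {2:e}
piece 4:u rests on {3:i}
piece 5:e rests on {4:u}
piece 6:u rests on {5:e}
piece 7:o — minimal
piece 8:u rests on {6:u}
minimal pieces: {0:i, 7:o}
ways to finish when only these pieces remain (= sum over removing one remaining piece with nothing left below it):
  1 left: {7}→1  {8}→1
  2 left: {6,8}→1  {7,8}→2
  3 left: {5,6,8}→1  {6,7,8}→3
  4 left: {4,5,6,8}→1  {5,6,7,8}→4
  5 left: {3,4,5,6,8}→1  {4,5,6,7,8}→5
  6 left: {2,3,4,5,6,8}→1  {3,4,5,6,7,8}→6
  7 left: {1,2,3,4,5,6,8}→1  {2,3,4,5,6,7,8}→7
  placing 0:i first → 8 extensions
  placing 7:o first → 1 extensions
total linear extensions = 9

9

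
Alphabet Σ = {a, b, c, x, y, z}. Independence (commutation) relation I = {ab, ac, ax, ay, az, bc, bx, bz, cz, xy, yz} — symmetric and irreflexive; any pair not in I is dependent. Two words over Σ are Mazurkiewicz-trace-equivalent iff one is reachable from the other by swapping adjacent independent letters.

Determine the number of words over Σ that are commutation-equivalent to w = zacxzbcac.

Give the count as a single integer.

1512

piece 0:z — minimal
piece 1:a — minimal
piece 2:c — minimal
piece 3:x rests on {0:z, 2:c}
piece 4:z rests on {3:x}
piece 5:b — minimal
piece 6:c rests on {3:x}
piece 7:a rests on {1:a}
piece 8:c rests on {6:c}
minimal pieces: {0:z, 1:a, 2:c, 5:b}
ways to finish when only these pieces remain (= sum over removing one remaining piece with nothing left below it):
  1 left: {4}→1  {5}→1  {7}→1  {8}→1
  2 left: {1,7}→1  {4,5}→2  {4,7}→2  {4,8}→2  {5,7}→2  {5,8}→2  {6,8}→1  {7,8}→2
  3 left: {1,4,7}→3  {1,5,7}→3  {1,7,8}→3  {4,5,7}→6  {4,5,8}→6  {4,6,8}→3  {4,7,8}→6  {5,6,8}→3  {5,7,8}→6  {6,7,8}→3
  4 left: {1,4,5,7}→12  {1,4,7,8}→12  {1,5,7,8}→12  {1,6,7,8}→6  {3,4,6,8}→3  {4,5,6,8}→12  {4,5,7,8}→24  {4,6,7,8}→12  {5,6,7,8}→12
  5 left: {0,3,4,6,8}→3  {1,4,5,7,8}→60  {1,4,6,7,8}→30  {1,5,6,7,8}→30  {2,3,4,6,8}→3  {3,4,5,6,8}→15  {3,4,6,7,8}→15  {4,5,6,7,8}→60
  6 left: {0,2,3,4,6,8}→6  {0,3,4,5,6,8}→18  {0,3,4,6,7,8}→18  {1,3,4,6,7,8}→45  {1,4,5,6,7,8}→180  {2,3,4,5,6,8}→18  {2,3,4,6,7,8}→18  {3,4,5,6,7,8}→90
  7 left: {0,1,3,4,6,7,8}→63  {0,2,3,4,5,6,8}→42  {0,2,3,4,6,7,8}→42  {0,3,4,5,6,7,8}→126  {1,2,3,4,6,7,8}→63  {1,3,4,5,6,7,8}→315  {2,3,4,5,6,7,8}→126
  placing 0:z first → 504 extensions
  placing 1:a first → 336 extensions
  placing 2:c first → 504 extensions
  placing 5:b first → 168 extensions
total linear extensions = 1512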